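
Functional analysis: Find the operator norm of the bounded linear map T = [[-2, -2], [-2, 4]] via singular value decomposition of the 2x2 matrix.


A^T A = [[8, -4], [-4, 20]]
trace(A^T A) = 28, det(A^T A) = 144
discriminant = 28^2 - 4*144 = 208
Largest eigenvalue of A^T A = (trace + sqrt(disc))/2 = 21.2111
||T|| = sqrt(21.2111) = 4.6056

4.6056


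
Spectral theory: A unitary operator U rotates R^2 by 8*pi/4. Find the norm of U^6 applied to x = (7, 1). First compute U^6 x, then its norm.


U is a rotation by theta = 8*pi/4
U^6 = rotation by 6*theta = 48*pi/4 = 0*pi/4 (mod 2*pi)
cos(0*pi/4) = 1.0000, sin(0*pi/4) = 0.0000
U^6 x = (1.0000 * 7 - 0.0000 * 1, 0.0000 * 7 + 1.0000 * 1)
= (7.0000, 1.0000)
||U^6 x|| = sqrt(7.0000^2 + 1.0000^2) = sqrt(50.0000) = 7.0711

7.0711


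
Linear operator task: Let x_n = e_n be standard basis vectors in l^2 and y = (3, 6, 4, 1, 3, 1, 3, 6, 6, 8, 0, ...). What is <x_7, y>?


x_7 = e_7 is the standard basis vector with 1 in position 7.
<x_7, y> = y_7 = 3
As n -> infinity, <x_n, y> -> 0, confirming weak convergence of (x_n) to 0.

3


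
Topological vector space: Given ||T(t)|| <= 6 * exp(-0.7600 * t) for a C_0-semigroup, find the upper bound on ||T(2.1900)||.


||T(2.1900)|| <= 6 * exp(-0.7600 * 2.1900)
= 6 * exp(-1.6644)
= 6 * 0.1893
= 1.1358

1.1358


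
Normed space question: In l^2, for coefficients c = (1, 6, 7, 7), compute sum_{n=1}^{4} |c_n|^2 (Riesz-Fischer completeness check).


sum |c_n|^2 = 1^2 + 6^2 + 7^2 + 7^2
= 1 + 36 + 49 + 49
= 135

135


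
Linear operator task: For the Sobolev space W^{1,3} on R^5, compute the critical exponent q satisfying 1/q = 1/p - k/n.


Using the Sobolev embedding formula: 1/q = 1/p - k/n
1/q = 1/3 - 1/5 = 2/15
q = 1/(2/15) = 15/2 = 7.5000

7.5000


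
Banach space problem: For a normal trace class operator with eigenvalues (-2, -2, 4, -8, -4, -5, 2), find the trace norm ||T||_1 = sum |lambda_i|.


For a normal operator, singular values equal |eigenvalues|.
Trace norm = sum |lambda_i| = 2 + 2 + 4 + 8 + 4 + 5 + 2
= 27

27


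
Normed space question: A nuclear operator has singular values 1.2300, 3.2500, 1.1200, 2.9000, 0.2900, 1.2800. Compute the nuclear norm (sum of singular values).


The nuclear norm is the sum of all singular values.
||T||_1 = 1.2300 + 3.2500 + 1.1200 + 2.9000 + 0.2900 + 1.2800
= 10.0700

10.0700


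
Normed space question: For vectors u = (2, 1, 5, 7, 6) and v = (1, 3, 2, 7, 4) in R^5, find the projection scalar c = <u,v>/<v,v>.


Computing <u,v> = 2*1 + 1*3 + 5*2 + 7*7 + 6*4 = 88
Computing <v,v> = 1^2 + 3^2 + 2^2 + 7^2 + 4^2 = 79
Projection coefficient = 88/79 = 1.1139

1.1139


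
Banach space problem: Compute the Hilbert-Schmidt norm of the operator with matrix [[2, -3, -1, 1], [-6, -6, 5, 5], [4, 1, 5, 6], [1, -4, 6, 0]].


The Hilbert-Schmidt norm is sqrt(sum of squares of all entries).
Sum of squares = 2^2 + (-3)^2 + (-1)^2 + 1^2 + (-6)^2 + (-6)^2 + 5^2 + 5^2 + 4^2 + 1^2 + 5^2 + 6^2 + 1^2 + (-4)^2 + 6^2 + 0^2
= 4 + 9 + 1 + 1 + 36 + 36 + 25 + 25 + 16 + 1 + 25 + 36 + 1 + 16 + 36 + 0 = 268
||T||_HS = sqrt(268) = 16.3707

16.3707


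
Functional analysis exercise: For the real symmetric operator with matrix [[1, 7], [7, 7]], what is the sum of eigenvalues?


For a self-adjoint (symmetric) matrix, the eigenvalues are real.
The sum of eigenvalues equals the trace of the matrix.
trace = 1 + 7 = 8

8


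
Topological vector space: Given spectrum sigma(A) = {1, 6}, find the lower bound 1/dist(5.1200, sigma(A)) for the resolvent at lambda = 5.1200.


dist(5.1200, {1, 6}) = min(|5.1200 - 1|, |5.1200 - 6|)
= min(4.1200, 0.8800) = 0.8800
Resolvent bound = 1/0.8800 = 1.1364

1.1364


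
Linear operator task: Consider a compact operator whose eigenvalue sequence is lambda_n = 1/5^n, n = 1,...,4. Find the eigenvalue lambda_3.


The eigenvalue formula gives lambda_3 = 1/5^3
= 1/125
= 0.0080

0.0080


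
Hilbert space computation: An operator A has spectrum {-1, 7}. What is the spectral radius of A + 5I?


Spectrum of A + 5I = {4, 12}
Spectral radius = max |lambda| over the shifted spectrum
= max(4, 12) = 12

12


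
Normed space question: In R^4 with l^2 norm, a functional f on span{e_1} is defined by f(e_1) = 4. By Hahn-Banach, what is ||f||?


The norm of f is given by ||f|| = sup_{||x||=1} |f(x)|.
On span{e_1}, ||e_1|| = 1, so ||f|| = |f(e_1)| / ||e_1||
= |4| / 1 = 4.0000

4.0000


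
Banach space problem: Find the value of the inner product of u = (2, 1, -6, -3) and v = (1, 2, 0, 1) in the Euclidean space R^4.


Computing the standard inner product <u, v> = sum u_i * v_i
= 2*1 + 1*2 + -6*0 + -3*1
= 2 + 2 + 0 + -3
= 1

1


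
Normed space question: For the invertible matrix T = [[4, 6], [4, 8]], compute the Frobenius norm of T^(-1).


det(T) = 4*8 - 6*4 = 8
T^(-1) = (1/8) * [[8, -6], [-4, 4]] = [[1.0000, -0.7500], [-0.5000, 0.5000]]
||T^(-1)||_F^2 = 1.0000^2 + (-0.7500)^2 + (-0.5000)^2 + 0.5000^2 = 2.0625
||T^(-1)||_F = sqrt(2.0625) = 1.4361

1.4361


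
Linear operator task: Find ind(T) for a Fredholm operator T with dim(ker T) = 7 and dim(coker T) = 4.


The Fredholm index is defined as ind(T) = dim(ker T) - dim(coker T)
= 7 - 4
= 3

3


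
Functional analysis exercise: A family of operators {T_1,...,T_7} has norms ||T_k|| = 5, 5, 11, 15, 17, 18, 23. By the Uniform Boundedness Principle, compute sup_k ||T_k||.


By the Uniform Boundedness Principle, the supremum of norms is finite.
sup_k ||T_k|| = max(5, 5, 11, 15, 17, 18, 23) = 23

23


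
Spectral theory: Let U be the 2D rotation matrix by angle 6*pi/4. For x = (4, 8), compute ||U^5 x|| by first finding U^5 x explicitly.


U is a rotation by theta = 6*pi/4
U^5 = rotation by 5*theta = 30*pi/4 = 6*pi/4 (mod 2*pi)
cos(6*pi/4) = 0.0000, sin(6*pi/4) = -1.0000
U^5 x = (0.0000 * 4 - -1.0000 * 8, -1.0000 * 4 + 0.0000 * 8)
= (8.0000, -4.0000)
||U^5 x|| = sqrt(8.0000^2 + (-4.0000)^2) = sqrt(80.0000) = 8.9443

8.9443


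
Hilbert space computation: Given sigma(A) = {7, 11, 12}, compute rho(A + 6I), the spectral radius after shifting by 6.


Spectrum of A + 6I = {13, 17, 18}
Spectral radius = max |lambda| over the shifted spectrum
= max(13, 17, 18) = 18

18


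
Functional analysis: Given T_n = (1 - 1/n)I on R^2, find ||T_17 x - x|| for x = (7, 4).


T_17 x - x = (1 - 1/17)x - x = -x/17
||x|| = sqrt(65) = 8.0623
||T_17 x - x|| = ||x||/17 = 8.0623/17 = 0.4743

0.4743


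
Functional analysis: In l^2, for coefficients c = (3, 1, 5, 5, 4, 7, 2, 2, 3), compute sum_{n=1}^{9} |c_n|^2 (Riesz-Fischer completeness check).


sum |c_n|^2 = 3^2 + 1^2 + 5^2 + 5^2 + 4^2 + 7^2 + 2^2 + 2^2 + 3^2
= 9 + 1 + 25 + 25 + 16 + 49 + 4 + 4 + 9
= 142

142


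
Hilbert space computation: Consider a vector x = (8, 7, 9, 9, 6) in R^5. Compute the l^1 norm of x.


The l^1 norm equals the sum of absolute values of all components.
||x||_1 = 8 + 7 + 9 + 9 + 6
= 39

39.0000


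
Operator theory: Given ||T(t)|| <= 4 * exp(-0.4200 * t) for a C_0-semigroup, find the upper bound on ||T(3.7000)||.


||T(3.7000)|| <= 4 * exp(-0.4200 * 3.7000)
= 4 * exp(-1.5540)
= 4 * 0.2114
= 0.8456

0.8456


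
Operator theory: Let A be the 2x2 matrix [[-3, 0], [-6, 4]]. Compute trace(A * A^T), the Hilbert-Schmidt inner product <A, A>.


trace(A * A^T) = sum of squares of all entries
= (-3)^2 + 0^2 + (-6)^2 + 4^2
= 9 + 0 + 36 + 16
= 61

61


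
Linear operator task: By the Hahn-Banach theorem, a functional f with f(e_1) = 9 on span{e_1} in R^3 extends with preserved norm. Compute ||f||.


The norm of f is given by ||f|| = sup_{||x||=1} |f(x)|.
On span{e_1}, ||e_1|| = 1, so ||f|| = |f(e_1)| / ||e_1||
= |9| / 1 = 9.0000

9.0000


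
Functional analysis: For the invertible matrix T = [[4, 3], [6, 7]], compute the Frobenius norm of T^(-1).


det(T) = 4*7 - 3*6 = 10
T^(-1) = (1/10) * [[7, -3], [-6, 4]] = [[0.7000, -0.3000], [-0.6000, 0.4000]]
||T^(-1)||_F^2 = 0.7000^2 + (-0.3000)^2 + (-0.6000)^2 + 0.4000^2 = 1.1000
||T^(-1)||_F = sqrt(1.1000) = 1.0488

1.0488


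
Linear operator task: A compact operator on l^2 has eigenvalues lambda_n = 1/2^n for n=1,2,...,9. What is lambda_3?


The eigenvalue formula gives lambda_3 = 1/2^3
= 1/8
= 0.1250

0.1250


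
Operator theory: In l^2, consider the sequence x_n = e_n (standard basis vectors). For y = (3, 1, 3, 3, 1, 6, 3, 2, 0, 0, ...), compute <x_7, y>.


x_7 = e_7 is the standard basis vector with 1 in position 7.
<x_7, y> = y_7 = 3
As n -> infinity, <x_n, y> -> 0, confirming weak convergence of (x_n) to 0.

3


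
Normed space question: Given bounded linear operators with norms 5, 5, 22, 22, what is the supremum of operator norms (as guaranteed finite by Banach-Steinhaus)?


By the Uniform Boundedness Principle, the supremum of norms is finite.
sup_k ||T_k|| = max(5, 5, 22, 22) = 22

22


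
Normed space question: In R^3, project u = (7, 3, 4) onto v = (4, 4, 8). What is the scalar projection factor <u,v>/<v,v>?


Computing <u,v> = 7*4 + 3*4 + 4*8 = 72
Computing <v,v> = 4^2 + 4^2 + 8^2 = 96
Projection coefficient = 72/96 = 0.7500

0.7500


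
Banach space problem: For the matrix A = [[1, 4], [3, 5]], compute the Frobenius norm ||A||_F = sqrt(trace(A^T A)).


||A||_F^2 = sum a_ij^2
= 1^2 + 4^2 + 3^2 + 5^2
= 1 + 16 + 9 + 25 = 51
||A||_F = sqrt(51) = 7.1414

7.1414


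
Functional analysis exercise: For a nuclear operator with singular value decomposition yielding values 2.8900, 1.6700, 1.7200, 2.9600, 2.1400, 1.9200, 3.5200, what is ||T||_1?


The nuclear norm is the sum of all singular values.
||T||_1 = 2.8900 + 1.6700 + 1.7200 + 2.9600 + 2.1400 + 1.9200 + 3.5200
= 16.8200

16.8200


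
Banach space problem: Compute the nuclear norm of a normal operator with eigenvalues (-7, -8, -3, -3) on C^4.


For a normal operator, singular values equal |eigenvalues|.
Trace norm = sum |lambda_i| = 7 + 8 + 3 + 3
= 21

21


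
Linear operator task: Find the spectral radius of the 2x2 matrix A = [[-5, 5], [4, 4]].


For a 2x2 matrix, eigenvalues satisfy lambda^2 - (trace)*lambda + det = 0
trace = -5 + 4 = -1
det = -5*4 - 5*4 = -40
discriminant = (-1)^2 - 4*(-40) = 161
spectral radius = max |eigenvalue| = 6.8443

6.8443


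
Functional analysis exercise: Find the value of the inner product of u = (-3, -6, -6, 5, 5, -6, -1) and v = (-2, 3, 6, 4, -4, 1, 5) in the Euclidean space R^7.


Computing the standard inner product <u, v> = sum u_i * v_i
= -3*-2 + -6*3 + -6*6 + 5*4 + 5*-4 + -6*1 + -1*5
= 6 + -18 + -36 + 20 + -20 + -6 + -5
= -59

-59


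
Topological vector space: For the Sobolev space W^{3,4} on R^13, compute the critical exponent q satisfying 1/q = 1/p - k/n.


Using the Sobolev embedding formula: 1/q = 1/p - k/n
1/q = 1/4 - 3/13 = 1/52
q = 1/(1/52) = 52

52.0000


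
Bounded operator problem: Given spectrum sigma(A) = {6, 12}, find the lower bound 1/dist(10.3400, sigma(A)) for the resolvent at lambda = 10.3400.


dist(10.3400, {6, 12}) = min(|10.3400 - 6|, |10.3400 - 12|)
= min(4.3400, 1.6600) = 1.6600
Resolvent bound = 1/1.6600 = 0.6024

0.6024


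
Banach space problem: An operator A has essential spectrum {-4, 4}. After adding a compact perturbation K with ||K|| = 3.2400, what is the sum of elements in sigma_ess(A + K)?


By Weyl's theorem, the essential spectrum is invariant under compact perturbations.
sigma_ess(A + K) = sigma_ess(A) = {-4, 4}
Sum = -4 + 4 = 0

0


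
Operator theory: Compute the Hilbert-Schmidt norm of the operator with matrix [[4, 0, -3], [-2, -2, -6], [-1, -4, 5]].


The Hilbert-Schmidt norm is sqrt(sum of squares of all entries).
Sum of squares = 4^2 + 0^2 + (-3)^2 + (-2)^2 + (-2)^2 + (-6)^2 + (-1)^2 + (-4)^2 + 5^2
= 16 + 0 + 9 + 4 + 4 + 36 + 1 + 16 + 25 = 111
||T||_HS = sqrt(111) = 10.5357

10.5357


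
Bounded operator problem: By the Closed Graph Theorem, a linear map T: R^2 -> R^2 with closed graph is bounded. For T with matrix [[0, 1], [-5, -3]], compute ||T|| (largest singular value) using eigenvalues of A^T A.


A^T A = [[25, 15], [15, 10]]
trace(A^T A) = 35, det(A^T A) = 25
discriminant = 35^2 - 4*25 = 1125
Largest eigenvalue of A^T A = (trace + sqrt(disc))/2 = 34.2705
||T|| = sqrt(34.2705) = 5.8541

5.8541


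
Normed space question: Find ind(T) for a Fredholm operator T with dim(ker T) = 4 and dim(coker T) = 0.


The Fredholm index is defined as ind(T) = dim(ker T) - dim(coker T)
= 4 - 0
= 4

4


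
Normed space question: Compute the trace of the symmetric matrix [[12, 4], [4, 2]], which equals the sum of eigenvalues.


For a self-adjoint (symmetric) matrix, the eigenvalues are real.
The sum of eigenvalues equals the trace of the matrix.
trace = 12 + 2 = 14

14


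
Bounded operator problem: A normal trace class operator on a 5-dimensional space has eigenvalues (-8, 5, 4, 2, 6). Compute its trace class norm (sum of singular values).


For a normal operator, singular values equal |eigenvalues|.
Trace norm = sum |lambda_i| = 8 + 5 + 4 + 2 + 6
= 25

25


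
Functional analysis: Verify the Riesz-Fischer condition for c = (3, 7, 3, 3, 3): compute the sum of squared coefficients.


sum |c_n|^2 = 3^2 + 7^2 + 3^2 + 3^2 + 3^2
= 9 + 49 + 9 + 9 + 9
= 85

85


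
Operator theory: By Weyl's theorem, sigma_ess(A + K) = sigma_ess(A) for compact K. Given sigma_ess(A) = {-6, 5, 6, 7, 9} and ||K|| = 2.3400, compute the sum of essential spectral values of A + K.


By Weyl's theorem, the essential spectrum is invariant under compact perturbations.
sigma_ess(A + K) = sigma_ess(A) = {-6, 5, 6, 7, 9}
Sum = -6 + 5 + 6 + 7 + 9 = 21

21


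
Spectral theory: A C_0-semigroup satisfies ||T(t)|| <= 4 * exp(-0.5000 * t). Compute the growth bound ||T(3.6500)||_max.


||T(3.6500)|| <= 4 * exp(-0.5000 * 3.6500)
= 4 * exp(-1.8250)
= 4 * 0.1612
= 0.6449

0.6449


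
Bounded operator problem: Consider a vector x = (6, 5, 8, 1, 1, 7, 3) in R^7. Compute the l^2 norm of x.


The l^2 norm = (sum |x_i|^2)^(1/2)
Sum of 2th powers = 36 + 25 + 64 + 1 + 1 + 49 + 9 = 185
||x||_2 = (185)^(1/2) = 13.6015

13.6015


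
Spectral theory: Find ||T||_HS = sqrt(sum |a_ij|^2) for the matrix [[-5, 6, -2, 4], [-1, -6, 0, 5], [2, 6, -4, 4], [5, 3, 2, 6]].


The Hilbert-Schmidt norm is sqrt(sum of squares of all entries).
Sum of squares = (-5)^2 + 6^2 + (-2)^2 + 4^2 + (-1)^2 + (-6)^2 + 0^2 + 5^2 + 2^2 + 6^2 + (-4)^2 + 4^2 + 5^2 + 3^2 + 2^2 + 6^2
= 25 + 36 + 4 + 16 + 1 + 36 + 0 + 25 + 4 + 36 + 16 + 16 + 25 + 9 + 4 + 36 = 289
||T||_HS = sqrt(289) = 17.0000

17.0000


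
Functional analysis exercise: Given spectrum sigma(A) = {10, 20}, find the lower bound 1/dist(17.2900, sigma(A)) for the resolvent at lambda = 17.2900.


dist(17.2900, {10, 20}) = min(|17.2900 - 10|, |17.2900 - 20|)
= min(7.2900, 2.7100) = 2.7100
Resolvent bound = 1/2.7100 = 0.3690

0.3690


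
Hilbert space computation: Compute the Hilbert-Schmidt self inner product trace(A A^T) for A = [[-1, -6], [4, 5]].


trace(A * A^T) = sum of squares of all entries
= (-1)^2 + (-6)^2 + 4^2 + 5^2
= 1 + 36 + 16 + 25
= 78

78


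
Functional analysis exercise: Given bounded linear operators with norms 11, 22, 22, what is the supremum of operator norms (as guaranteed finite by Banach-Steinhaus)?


By the Uniform Boundedness Principle, the supremum of norms is finite.
sup_k ||T_k|| = max(11, 22, 22) = 22

22


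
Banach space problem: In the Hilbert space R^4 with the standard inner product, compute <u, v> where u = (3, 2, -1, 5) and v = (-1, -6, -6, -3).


Computing the standard inner product <u, v> = sum u_i * v_i
= 3*-1 + 2*-6 + -1*-6 + 5*-3
= -3 + -12 + 6 + -15
= -24

-24


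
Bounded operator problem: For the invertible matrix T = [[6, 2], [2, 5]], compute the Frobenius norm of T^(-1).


det(T) = 6*5 - 2*2 = 26
T^(-1) = (1/26) * [[5, -2], [-2, 6]] = [[0.1923, -0.0769], [-0.0769, 0.2308]]
||T^(-1)||_F^2 = 0.1923^2 + (-0.0769)^2 + (-0.0769)^2 + 0.2308^2 = 0.1021
||T^(-1)||_F = sqrt(0.1021) = 0.3195

0.3195


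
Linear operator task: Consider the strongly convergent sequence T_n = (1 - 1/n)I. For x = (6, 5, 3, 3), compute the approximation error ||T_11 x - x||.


T_11 x - x = (1 - 1/11)x - x = -x/11
||x|| = sqrt(79) = 8.8882
||T_11 x - x|| = ||x||/11 = 8.8882/11 = 0.8080

0.8080


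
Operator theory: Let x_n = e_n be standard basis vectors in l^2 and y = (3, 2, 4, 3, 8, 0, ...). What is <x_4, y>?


x_4 = e_4 is the standard basis vector with 1 in position 4.
<x_4, y> = y_4 = 3
As n -> infinity, <x_n, y> -> 0, confirming weak convergence of (x_n) to 0.

3


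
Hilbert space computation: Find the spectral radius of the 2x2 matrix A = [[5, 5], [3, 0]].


For a 2x2 matrix, eigenvalues satisfy lambda^2 - (trace)*lambda + det = 0
trace = 5 + 0 = 5
det = 5*0 - 5*3 = -15
discriminant = 5^2 - 4*(-15) = 85
spectral radius = max |eigenvalue| = 7.1098

7.1098


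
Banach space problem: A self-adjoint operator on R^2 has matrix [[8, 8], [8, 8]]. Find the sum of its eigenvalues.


For a self-adjoint (symmetric) matrix, the eigenvalues are real.
The sum of eigenvalues equals the trace of the matrix.
trace = 8 + 8 = 16

16


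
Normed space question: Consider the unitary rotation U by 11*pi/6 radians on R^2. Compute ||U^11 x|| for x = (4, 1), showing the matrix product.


U is a rotation by theta = 11*pi/6
U^11 = rotation by 11*theta = 121*pi/6 = 1*pi/6 (mod 2*pi)
cos(1*pi/6) = 0.8660, sin(1*pi/6) = 0.5000
U^11 x = (0.8660 * 4 - 0.5000 * 1, 0.5000 * 4 + 0.8660 * 1)
= (2.9641, 2.8660)
||U^11 x|| = sqrt(2.9641^2 + 2.8660^2) = sqrt(17.0000) = 4.1231

4.1231


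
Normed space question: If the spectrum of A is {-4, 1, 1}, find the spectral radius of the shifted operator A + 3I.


Spectrum of A + 3I = {-1, 4, 4}
Spectral radius = max |lambda| over the shifted spectrum
= max(1, 4, 4) = 4

4


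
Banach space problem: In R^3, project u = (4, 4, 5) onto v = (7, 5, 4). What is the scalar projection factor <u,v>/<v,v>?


Computing <u,v> = 4*7 + 4*5 + 5*4 = 68
Computing <v,v> = 7^2 + 5^2 + 4^2 = 90
Projection coefficient = 68/90 = 0.7556

0.7556


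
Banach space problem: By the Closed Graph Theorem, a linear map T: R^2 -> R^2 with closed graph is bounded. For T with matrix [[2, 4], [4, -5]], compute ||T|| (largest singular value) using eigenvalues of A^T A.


A^T A = [[20, -12], [-12, 41]]
trace(A^T A) = 61, det(A^T A) = 676
discriminant = 61^2 - 4*676 = 1017
Largest eigenvalue of A^T A = (trace + sqrt(disc))/2 = 46.4452
||T|| = sqrt(46.4452) = 6.8151

6.8151


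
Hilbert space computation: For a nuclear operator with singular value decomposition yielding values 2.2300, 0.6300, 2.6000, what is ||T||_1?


The nuclear norm is the sum of all singular values.
||T||_1 = 2.2300 + 0.6300 + 2.6000
= 5.4600

5.4600


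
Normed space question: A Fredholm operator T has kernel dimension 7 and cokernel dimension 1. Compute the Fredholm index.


The Fredholm index is defined as ind(T) = dim(ker T) - dim(coker T)
= 7 - 1
= 6

6


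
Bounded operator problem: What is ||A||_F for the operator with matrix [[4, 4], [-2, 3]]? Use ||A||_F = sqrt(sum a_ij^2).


||A||_F^2 = sum a_ij^2
= 4^2 + 4^2 + (-2)^2 + 3^2
= 16 + 16 + 4 + 9 = 45
||A||_F = sqrt(45) = 6.7082

6.7082


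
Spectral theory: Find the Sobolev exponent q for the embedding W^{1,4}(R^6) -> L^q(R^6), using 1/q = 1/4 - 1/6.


Using the Sobolev embedding formula: 1/q = 1/p - k/n
1/q = 1/4 - 1/6 = 1/12
q = 1/(1/12) = 12

12.0000


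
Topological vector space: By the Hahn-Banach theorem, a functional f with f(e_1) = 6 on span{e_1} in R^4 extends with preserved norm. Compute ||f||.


The norm of f is given by ||f|| = sup_{||x||=1} |f(x)|.
On span{e_1}, ||e_1|| = 1, so ||f|| = |f(e_1)| / ||e_1||
= |6| / 1 = 6.0000

6.0000


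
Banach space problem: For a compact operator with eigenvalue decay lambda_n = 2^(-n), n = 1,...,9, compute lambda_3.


The eigenvalue formula gives lambda_3 = 1/2^3
= 1/8
= 0.1250

0.1250


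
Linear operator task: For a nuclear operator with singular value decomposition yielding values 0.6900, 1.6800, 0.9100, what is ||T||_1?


The nuclear norm is the sum of all singular values.
||T||_1 = 0.6900 + 1.6800 + 0.9100
= 3.2800

3.2800


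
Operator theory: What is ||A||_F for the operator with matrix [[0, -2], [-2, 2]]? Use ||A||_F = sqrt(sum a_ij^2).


||A||_F^2 = sum a_ij^2
= 0^2 + (-2)^2 + (-2)^2 + 2^2
= 0 + 4 + 4 + 4 = 12
||A||_F = sqrt(12) = 3.4641

3.4641


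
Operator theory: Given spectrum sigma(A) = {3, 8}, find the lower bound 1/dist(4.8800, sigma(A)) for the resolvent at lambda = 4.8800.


dist(4.8800, {3, 8}) = min(|4.8800 - 3|, |4.8800 - 8|)
= min(1.8800, 3.1200) = 1.8800
Resolvent bound = 1/1.8800 = 0.5319

0.5319


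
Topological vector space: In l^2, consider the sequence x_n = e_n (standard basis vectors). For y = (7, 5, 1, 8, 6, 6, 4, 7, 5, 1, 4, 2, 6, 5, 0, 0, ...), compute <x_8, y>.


x_8 = e_8 is the standard basis vector with 1 in position 8.
<x_8, y> = y_8 = 7
As n -> infinity, <x_n, y> -> 0, confirming weak convergence of (x_n) to 0.

7


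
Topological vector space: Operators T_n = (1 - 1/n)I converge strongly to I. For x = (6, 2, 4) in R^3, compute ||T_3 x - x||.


T_3 x - x = (1 - 1/3)x - x = -x/3
||x|| = sqrt(56) = 7.4833
||T_3 x - x|| = ||x||/3 = 7.4833/3 = 2.4944

2.4944


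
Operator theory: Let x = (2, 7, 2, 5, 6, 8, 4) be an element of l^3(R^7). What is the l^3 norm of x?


The l^3 norm = (sum |x_i|^3)^(1/3)
Sum of 3th powers = 8 + 343 + 8 + 125 + 216 + 512 + 64 = 1276
||x||_3 = (1276)^(1/3) = 10.8463

10.8463


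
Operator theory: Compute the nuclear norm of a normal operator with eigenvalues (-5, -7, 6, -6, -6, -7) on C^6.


For a normal operator, singular values equal |eigenvalues|.
Trace norm = sum |lambda_i| = 5 + 7 + 6 + 6 + 6 + 7
= 37

37


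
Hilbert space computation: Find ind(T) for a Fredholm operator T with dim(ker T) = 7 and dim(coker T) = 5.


The Fredholm index is defined as ind(T) = dim(ker T) - dim(coker T)
= 7 - 5
= 2

2


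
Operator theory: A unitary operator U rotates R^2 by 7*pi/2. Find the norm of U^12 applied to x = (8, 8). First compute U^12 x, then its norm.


U is a rotation by theta = 7*pi/2
U^12 = rotation by 12*theta = 84*pi/2 = 0*pi/2 (mod 2*pi)
cos(0*pi/2) = 1.0000, sin(0*pi/2) = 0.0000
U^12 x = (1.0000 * 8 - 0.0000 * 8, 0.0000 * 8 + 1.0000 * 8)
= (8.0000, 8.0000)
||U^12 x|| = sqrt(8.0000^2 + 8.0000^2) = sqrt(128.0000) = 11.3137

11.3137


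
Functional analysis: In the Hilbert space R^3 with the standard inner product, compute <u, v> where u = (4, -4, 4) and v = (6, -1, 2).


Computing the standard inner product <u, v> = sum u_i * v_i
= 4*6 + -4*-1 + 4*2
= 24 + 4 + 8
= 36

36


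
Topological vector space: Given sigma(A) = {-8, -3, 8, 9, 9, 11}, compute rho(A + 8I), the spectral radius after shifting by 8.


Spectrum of A + 8I = {0, 5, 16, 17, 17, 19}
Spectral radius = max |lambda| over the shifted spectrum
= max(0, 5, 16, 17, 17, 19) = 19

19


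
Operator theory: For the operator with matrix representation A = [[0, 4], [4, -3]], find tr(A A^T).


trace(A * A^T) = sum of squares of all entries
= 0^2 + 4^2 + 4^2 + (-3)^2
= 0 + 16 + 16 + 9
= 41

41


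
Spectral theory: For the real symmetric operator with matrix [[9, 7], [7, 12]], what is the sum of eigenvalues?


For a self-adjoint (symmetric) matrix, the eigenvalues are real.
The sum of eigenvalues equals the trace of the matrix.
trace = 9 + 12 = 21

21


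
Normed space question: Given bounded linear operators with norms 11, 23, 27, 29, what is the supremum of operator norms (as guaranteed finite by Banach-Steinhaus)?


By the Uniform Boundedness Principle, the supremum of norms is finite.
sup_k ||T_k|| = max(11, 23, 27, 29) = 29

29


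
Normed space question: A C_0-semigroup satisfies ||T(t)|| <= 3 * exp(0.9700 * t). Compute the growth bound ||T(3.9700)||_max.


||T(3.9700)|| <= 3 * exp(0.9700 * 3.9700)
= 3 * exp(3.8509)
= 3 * 47.0354
= 141.1061

141.1061


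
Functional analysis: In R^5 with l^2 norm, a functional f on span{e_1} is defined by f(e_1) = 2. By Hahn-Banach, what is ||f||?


The norm of f is given by ||f|| = sup_{||x||=1} |f(x)|.
On span{e_1}, ||e_1|| = 1, so ||f|| = |f(e_1)| / ||e_1||
= |2| / 1 = 2.0000

2.0000


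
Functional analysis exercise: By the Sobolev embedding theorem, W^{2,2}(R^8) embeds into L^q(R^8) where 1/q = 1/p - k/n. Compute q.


Using the Sobolev embedding formula: 1/q = 1/p - k/n
1/q = 1/2 - 2/8 = 1/4
q = 1/(1/4) = 4

4.0000


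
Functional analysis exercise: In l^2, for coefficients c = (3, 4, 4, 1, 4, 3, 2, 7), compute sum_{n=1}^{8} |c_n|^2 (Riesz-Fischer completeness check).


sum |c_n|^2 = 3^2 + 4^2 + 4^2 + 1^2 + 4^2 + 3^2 + 2^2 + 7^2
= 9 + 16 + 16 + 1 + 16 + 9 + 4 + 49
= 120

120


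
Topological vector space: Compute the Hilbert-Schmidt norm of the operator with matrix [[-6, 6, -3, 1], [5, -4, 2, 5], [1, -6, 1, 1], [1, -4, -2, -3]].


The Hilbert-Schmidt norm is sqrt(sum of squares of all entries).
Sum of squares = (-6)^2 + 6^2 + (-3)^2 + 1^2 + 5^2 + (-4)^2 + 2^2 + 5^2 + 1^2 + (-6)^2 + 1^2 + 1^2 + 1^2 + (-4)^2 + (-2)^2 + (-3)^2
= 36 + 36 + 9 + 1 + 25 + 16 + 4 + 25 + 1 + 36 + 1 + 1 + 1 + 16 + 4 + 9 = 221
||T||_HS = sqrt(221) = 14.8661

14.8661


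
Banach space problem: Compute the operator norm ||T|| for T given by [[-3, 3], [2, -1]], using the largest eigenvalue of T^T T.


A^T A = [[13, -11], [-11, 10]]
trace(A^T A) = 23, det(A^T A) = 9
discriminant = 23^2 - 4*9 = 493
Largest eigenvalue of A^T A = (trace + sqrt(disc))/2 = 22.6018
||T|| = sqrt(22.6018) = 4.7541

4.7541


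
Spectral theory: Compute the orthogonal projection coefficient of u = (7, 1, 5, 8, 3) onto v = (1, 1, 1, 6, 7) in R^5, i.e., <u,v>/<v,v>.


Computing <u,v> = 7*1 + 1*1 + 5*1 + 8*6 + 3*7 = 82
Computing <v,v> = 1^2 + 1^2 + 1^2 + 6^2 + 7^2 = 88
Projection coefficient = 82/88 = 0.9318

0.9318


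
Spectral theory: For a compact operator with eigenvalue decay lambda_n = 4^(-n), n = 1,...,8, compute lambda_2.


The eigenvalue formula gives lambda_2 = 1/4^2
= 1/16
= 0.0625

0.0625


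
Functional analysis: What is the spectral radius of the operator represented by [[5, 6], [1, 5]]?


For a 2x2 matrix, eigenvalues satisfy lambda^2 - (trace)*lambda + det = 0
trace = 5 + 5 = 10
det = 5*5 - 6*1 = 19
discriminant = 10^2 - 4*(19) = 24
spectral radius = max |eigenvalue| = 7.4495

7.4495


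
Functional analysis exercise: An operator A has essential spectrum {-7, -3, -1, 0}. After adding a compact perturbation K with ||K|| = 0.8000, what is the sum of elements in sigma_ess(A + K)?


By Weyl's theorem, the essential spectrum is invariant under compact perturbations.
sigma_ess(A + K) = sigma_ess(A) = {-7, -3, -1, 0}
Sum = -7 + -3 + -1 + 0 = -11

-11


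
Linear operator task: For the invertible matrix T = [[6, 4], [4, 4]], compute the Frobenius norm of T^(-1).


det(T) = 6*4 - 4*4 = 8
T^(-1) = (1/8) * [[4, -4], [-4, 6]] = [[0.5000, -0.5000], [-0.5000, 0.7500]]
||T^(-1)||_F^2 = 0.5000^2 + (-0.5000)^2 + (-0.5000)^2 + 0.7500^2 = 1.3125
||T^(-1)||_F = sqrt(1.3125) = 1.1456

1.1456


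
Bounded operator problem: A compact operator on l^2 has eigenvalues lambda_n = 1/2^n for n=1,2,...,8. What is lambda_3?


The eigenvalue formula gives lambda_3 = 1/2^3
= 1/8
= 0.1250

0.1250


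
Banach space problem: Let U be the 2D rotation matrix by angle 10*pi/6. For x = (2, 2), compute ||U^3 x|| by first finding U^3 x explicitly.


U is a rotation by theta = 10*pi/6
U^3 = rotation by 3*theta = 30*pi/6 = 6*pi/6 (mod 2*pi)
cos(6*pi/6) = -1.0000, sin(6*pi/6) = 0.0000
U^3 x = (-1.0000 * 2 - 0.0000 * 2, 0.0000 * 2 + -1.0000 * 2)
= (-2.0000, -2.0000)
||U^3 x|| = sqrt((-2.0000)^2 + (-2.0000)^2) = sqrt(8.0000) = 2.8284

2.8284


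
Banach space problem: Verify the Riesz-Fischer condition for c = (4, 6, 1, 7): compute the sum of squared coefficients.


sum |c_n|^2 = 4^2 + 6^2 + 1^2 + 7^2
= 16 + 36 + 1 + 49
= 102

102


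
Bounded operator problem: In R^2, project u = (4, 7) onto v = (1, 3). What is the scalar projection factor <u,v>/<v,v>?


Computing <u,v> = 4*1 + 7*3 = 25
Computing <v,v> = 1^2 + 3^2 = 10
Projection coefficient = 25/10 = 2.5000

2.5000


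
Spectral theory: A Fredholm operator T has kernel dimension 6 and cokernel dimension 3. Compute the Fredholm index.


The Fredholm index is defined as ind(T) = dim(ker T) - dim(coker T)
= 6 - 3
= 3

3


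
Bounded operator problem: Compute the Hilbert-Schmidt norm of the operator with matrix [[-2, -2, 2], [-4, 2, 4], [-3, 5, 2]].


The Hilbert-Schmidt norm is sqrt(sum of squares of all entries).
Sum of squares = (-2)^2 + (-2)^2 + 2^2 + (-4)^2 + 2^2 + 4^2 + (-3)^2 + 5^2 + 2^2
= 4 + 4 + 4 + 16 + 4 + 16 + 9 + 25 + 4 = 86
||T||_HS = sqrt(86) = 9.2736

9.2736


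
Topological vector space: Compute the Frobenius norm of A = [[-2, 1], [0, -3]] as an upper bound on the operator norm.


||A||_F^2 = sum a_ij^2
= (-2)^2 + 1^2 + 0^2 + (-3)^2
= 4 + 1 + 0 + 9 = 14
||A||_F = sqrt(14) = 3.7417

3.7417


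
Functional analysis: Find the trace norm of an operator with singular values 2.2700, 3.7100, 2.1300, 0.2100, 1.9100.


The nuclear norm is the sum of all singular values.
||T||_1 = 2.2700 + 3.7100 + 2.1300 + 0.2100 + 1.9100
= 10.2300

10.2300


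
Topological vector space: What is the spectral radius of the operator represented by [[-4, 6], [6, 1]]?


For a 2x2 matrix, eigenvalues satisfy lambda^2 - (trace)*lambda + det = 0
trace = -4 + 1 = -3
det = -4*1 - 6*6 = -40
discriminant = (-3)^2 - 4*(-40) = 169
spectral radius = max |eigenvalue| = 8.0000

8.0000


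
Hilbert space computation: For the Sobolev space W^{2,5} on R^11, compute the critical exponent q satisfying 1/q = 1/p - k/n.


Using the Sobolev embedding formula: 1/q = 1/p - k/n
1/q = 1/5 - 2/11 = 1/55
q = 1/(1/55) = 55

55.0000


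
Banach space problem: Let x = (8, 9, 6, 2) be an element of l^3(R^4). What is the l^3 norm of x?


The l^3 norm = (sum |x_i|^3)^(1/3)
Sum of 3th powers = 512 + 729 + 216 + 8 = 1465
||x||_3 = (1465)^(1/3) = 11.3574

11.3574


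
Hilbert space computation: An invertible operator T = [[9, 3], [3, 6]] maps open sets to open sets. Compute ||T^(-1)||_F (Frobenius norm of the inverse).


det(T) = 9*6 - 3*3 = 45
T^(-1) = (1/45) * [[6, -3], [-3, 9]] = [[0.1333, -0.0667], [-0.0667, 0.2000]]
||T^(-1)||_F^2 = 0.1333^2 + (-0.0667)^2 + (-0.0667)^2 + 0.2000^2 = 0.0667
||T^(-1)||_F = sqrt(0.0667) = 0.2582

0.2582


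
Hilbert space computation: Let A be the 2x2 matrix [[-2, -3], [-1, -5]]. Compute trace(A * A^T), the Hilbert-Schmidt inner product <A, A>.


trace(A * A^T) = sum of squares of all entries
= (-2)^2 + (-3)^2 + (-1)^2 + (-5)^2
= 4 + 9 + 1 + 25
= 39

39


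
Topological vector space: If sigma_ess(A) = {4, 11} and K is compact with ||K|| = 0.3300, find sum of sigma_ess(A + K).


By Weyl's theorem, the essential spectrum is invariant under compact perturbations.
sigma_ess(A + K) = sigma_ess(A) = {4, 11}
Sum = 4 + 11 = 15

15


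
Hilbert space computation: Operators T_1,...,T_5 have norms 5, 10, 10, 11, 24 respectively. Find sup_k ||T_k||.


By the Uniform Boundedness Principle, the supremum of norms is finite.
sup_k ||T_k|| = max(5, 10, 10, 11, 24) = 24

24


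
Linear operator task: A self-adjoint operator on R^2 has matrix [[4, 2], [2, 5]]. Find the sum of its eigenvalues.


For a self-adjoint (symmetric) matrix, the eigenvalues are real.
The sum of eigenvalues equals the trace of the matrix.
trace = 4 + 5 = 9

9


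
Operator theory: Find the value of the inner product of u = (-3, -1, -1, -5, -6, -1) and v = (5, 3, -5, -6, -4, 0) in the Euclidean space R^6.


Computing the standard inner product <u, v> = sum u_i * v_i
= -3*5 + -1*3 + -1*-5 + -5*-6 + -6*-4 + -1*0
= -15 + -3 + 5 + 30 + 24 + 0
= 41

41


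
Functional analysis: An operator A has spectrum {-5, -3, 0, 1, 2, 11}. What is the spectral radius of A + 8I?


Spectrum of A + 8I = {3, 5, 8, 9, 10, 19}
Spectral radius = max |lambda| over the shifted spectrum
= max(3, 5, 8, 9, 10, 19) = 19

19


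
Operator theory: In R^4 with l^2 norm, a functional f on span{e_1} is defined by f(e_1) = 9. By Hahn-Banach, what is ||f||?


The norm of f is given by ||f|| = sup_{||x||=1} |f(x)|.
On span{e_1}, ||e_1|| = 1, so ||f|| = |f(e_1)| / ||e_1||
= |9| / 1 = 9.0000

9.0000


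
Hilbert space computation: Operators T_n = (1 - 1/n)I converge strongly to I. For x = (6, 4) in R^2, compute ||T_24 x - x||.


T_24 x - x = (1 - 1/24)x - x = -x/24
||x|| = sqrt(52) = 7.2111
||T_24 x - x|| = ||x||/24 = 7.2111/24 = 0.3005

0.3005


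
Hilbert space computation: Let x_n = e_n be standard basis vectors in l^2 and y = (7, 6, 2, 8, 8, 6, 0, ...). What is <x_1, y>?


x_1 = e_1 is the standard basis vector with 1 in position 1.
<x_1, y> = y_1 = 7
As n -> infinity, <x_n, y> -> 0, confirming weak convergence of (x_n) to 0.

7


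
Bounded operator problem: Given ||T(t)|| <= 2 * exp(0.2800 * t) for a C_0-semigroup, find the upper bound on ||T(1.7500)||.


||T(1.7500)|| <= 2 * exp(0.2800 * 1.7500)
= 2 * exp(0.4900)
= 2 * 1.6323
= 3.2646

3.2646


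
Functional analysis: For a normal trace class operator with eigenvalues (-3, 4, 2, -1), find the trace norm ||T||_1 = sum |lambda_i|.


For a normal operator, singular values equal |eigenvalues|.
Trace norm = sum |lambda_i| = 3 + 4 + 2 + 1
= 10

10


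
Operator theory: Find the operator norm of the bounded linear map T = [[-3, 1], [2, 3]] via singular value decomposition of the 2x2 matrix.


A^T A = [[13, 3], [3, 10]]
trace(A^T A) = 23, det(A^T A) = 121
discriminant = 23^2 - 4*121 = 45
Largest eigenvalue of A^T A = (trace + sqrt(disc))/2 = 14.8541
||T|| = sqrt(14.8541) = 3.8541

3.8541


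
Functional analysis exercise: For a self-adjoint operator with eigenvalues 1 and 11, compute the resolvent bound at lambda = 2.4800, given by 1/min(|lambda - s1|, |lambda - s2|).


dist(2.4800, {1, 11}) = min(|2.4800 - 1|, |2.4800 - 11|)
= min(1.4800, 8.5200) = 1.4800
Resolvent bound = 1/1.4800 = 0.6757

0.6757


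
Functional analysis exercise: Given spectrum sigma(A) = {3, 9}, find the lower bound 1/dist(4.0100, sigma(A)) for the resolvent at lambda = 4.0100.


dist(4.0100, {3, 9}) = min(|4.0100 - 3|, |4.0100 - 9|)
= min(1.0100, 4.9900) = 1.0100
Resolvent bound = 1/1.0100 = 0.9901

0.9901


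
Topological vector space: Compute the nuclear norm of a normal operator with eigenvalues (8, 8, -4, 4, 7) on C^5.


For a normal operator, singular values equal |eigenvalues|.
Trace norm = sum |lambda_i| = 8 + 8 + 4 + 4 + 7
= 31

31


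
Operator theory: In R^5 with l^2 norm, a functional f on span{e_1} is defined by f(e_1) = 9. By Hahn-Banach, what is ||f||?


The norm of f is given by ||f|| = sup_{||x||=1} |f(x)|.
On span{e_1}, ||e_1|| = 1, so ||f|| = |f(e_1)| / ||e_1||
= |9| / 1 = 9.0000

9.0000


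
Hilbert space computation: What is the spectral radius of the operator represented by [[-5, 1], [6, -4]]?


For a 2x2 matrix, eigenvalues satisfy lambda^2 - (trace)*lambda + det = 0
trace = -5 + -4 = -9
det = -5*-4 - 1*6 = 14
discriminant = (-9)^2 - 4*(14) = 25
spectral radius = max |eigenvalue| = 7.0000

7.0000


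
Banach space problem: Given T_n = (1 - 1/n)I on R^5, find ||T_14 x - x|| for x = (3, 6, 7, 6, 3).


T_14 x - x = (1 - 1/14)x - x = -x/14
||x|| = sqrt(139) = 11.7898
||T_14 x - x|| = ||x||/14 = 11.7898/14 = 0.8421

0.8421


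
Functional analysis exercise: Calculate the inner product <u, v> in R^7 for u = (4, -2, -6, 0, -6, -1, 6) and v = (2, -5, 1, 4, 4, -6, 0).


Computing the standard inner product <u, v> = sum u_i * v_i
= 4*2 + -2*-5 + -6*1 + 0*4 + -6*4 + -1*-6 + 6*0
= 8 + 10 + -6 + 0 + -24 + 6 + 0
= -6

-6


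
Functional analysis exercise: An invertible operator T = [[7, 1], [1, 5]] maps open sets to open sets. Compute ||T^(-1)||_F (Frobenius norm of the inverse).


det(T) = 7*5 - 1*1 = 34
T^(-1) = (1/34) * [[5, -1], [-1, 7]] = [[0.1471, -0.0294], [-0.0294, 0.2059]]
||T^(-1)||_F^2 = 0.1471^2 + (-0.0294)^2 + (-0.0294)^2 + 0.2059^2 = 0.0657
||T^(-1)||_F = sqrt(0.0657) = 0.2564

0.2564


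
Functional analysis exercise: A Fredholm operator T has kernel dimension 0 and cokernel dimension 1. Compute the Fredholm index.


The Fredholm index is defined as ind(T) = dim(ker T) - dim(coker T)
= 0 - 1
= -1

-1


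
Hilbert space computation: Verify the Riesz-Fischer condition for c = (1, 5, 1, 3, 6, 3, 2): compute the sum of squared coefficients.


sum |c_n|^2 = 1^2 + 5^2 + 1^2 + 3^2 + 6^2 + 3^2 + 2^2
= 1 + 25 + 1 + 9 + 36 + 9 + 4
= 85

85


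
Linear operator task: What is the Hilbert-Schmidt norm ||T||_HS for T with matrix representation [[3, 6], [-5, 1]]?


The Hilbert-Schmidt norm is sqrt(sum of squares of all entries).
Sum of squares = 3^2 + 6^2 + (-5)^2 + 1^2
= 9 + 36 + 25 + 1 = 71
||T||_HS = sqrt(71) = 8.4261

8.4261


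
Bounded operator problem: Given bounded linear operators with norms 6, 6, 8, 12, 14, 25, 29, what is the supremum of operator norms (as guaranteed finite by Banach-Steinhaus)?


By the Uniform Boundedness Principle, the supremum of norms is finite.
sup_k ||T_k|| = max(6, 6, 8, 12, 14, 25, 29) = 29

29


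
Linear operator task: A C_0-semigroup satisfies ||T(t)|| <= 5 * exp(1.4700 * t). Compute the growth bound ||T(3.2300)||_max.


||T(3.2300)|| <= 5 * exp(1.4700 * 3.2300)
= 5 * exp(4.7481)
= 5 * 115.3649
= 576.8244

576.8244


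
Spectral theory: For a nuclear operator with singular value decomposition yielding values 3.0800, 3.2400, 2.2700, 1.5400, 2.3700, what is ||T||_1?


The nuclear norm is the sum of all singular values.
||T||_1 = 3.0800 + 3.2400 + 2.2700 + 1.5400 + 2.3700
= 12.5000

12.5000


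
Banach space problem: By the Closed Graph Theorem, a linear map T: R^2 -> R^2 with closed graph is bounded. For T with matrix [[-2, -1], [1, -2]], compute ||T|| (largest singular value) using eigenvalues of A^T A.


A^T A = [[5, 0], [0, 5]]
trace(A^T A) = 10, det(A^T A) = 25
discriminant = 10^2 - 4*25 = 0
Largest eigenvalue of A^T A = (trace + sqrt(disc))/2 = 5.0000
||T|| = sqrt(5.0000) = 2.2361

2.2361


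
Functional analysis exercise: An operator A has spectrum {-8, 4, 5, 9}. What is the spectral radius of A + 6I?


Spectrum of A + 6I = {-2, 10, 11, 15}
Spectral radius = max |lambda| over the shifted spectrum
= max(2, 10, 11, 15) = 15

15


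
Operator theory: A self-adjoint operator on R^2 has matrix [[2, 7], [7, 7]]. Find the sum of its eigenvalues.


For a self-adjoint (symmetric) matrix, the eigenvalues are real.
The sum of eigenvalues equals the trace of the matrix.
trace = 2 + 7 = 9

9


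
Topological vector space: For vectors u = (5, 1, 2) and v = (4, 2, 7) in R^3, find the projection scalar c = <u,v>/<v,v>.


Computing <u,v> = 5*4 + 1*2 + 2*7 = 36
Computing <v,v> = 4^2 + 2^2 + 7^2 = 69
Projection coefficient = 36/69 = 0.5217

0.5217


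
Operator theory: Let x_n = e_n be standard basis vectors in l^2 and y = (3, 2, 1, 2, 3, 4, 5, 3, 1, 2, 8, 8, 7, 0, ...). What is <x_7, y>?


x_7 = e_7 is the standard basis vector with 1 in position 7.
<x_7, y> = y_7 = 5
As n -> infinity, <x_n, y> -> 0, confirming weak convergence of (x_n) to 0.

5


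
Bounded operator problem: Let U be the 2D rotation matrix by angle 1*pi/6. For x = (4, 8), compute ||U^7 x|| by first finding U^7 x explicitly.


U is a rotation by theta = 1*pi/6
U^7 = rotation by 7*theta = 7*pi/6
cos(7*pi/6) = -0.8660, sin(7*pi/6) = -0.5000
U^7 x = (-0.8660 * 4 - -0.5000 * 8, -0.5000 * 4 + -0.8660 * 8)
= (0.5359, -8.9282)
||U^7 x|| = sqrt(0.5359^2 + (-8.9282)^2) = sqrt(80.0000) = 8.9443

8.9443


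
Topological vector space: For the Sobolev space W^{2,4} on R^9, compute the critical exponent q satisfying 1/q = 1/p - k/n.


Using the Sobolev embedding formula: 1/q = 1/p - k/n
1/q = 1/4 - 2/9 = 1/36
q = 1/(1/36) = 36

36.0000


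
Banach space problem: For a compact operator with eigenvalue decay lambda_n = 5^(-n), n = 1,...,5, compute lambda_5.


The eigenvalue formula gives lambda_5 = 1/5^5
= 1/3125
= 3.2000e-04

3.2000e-04
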